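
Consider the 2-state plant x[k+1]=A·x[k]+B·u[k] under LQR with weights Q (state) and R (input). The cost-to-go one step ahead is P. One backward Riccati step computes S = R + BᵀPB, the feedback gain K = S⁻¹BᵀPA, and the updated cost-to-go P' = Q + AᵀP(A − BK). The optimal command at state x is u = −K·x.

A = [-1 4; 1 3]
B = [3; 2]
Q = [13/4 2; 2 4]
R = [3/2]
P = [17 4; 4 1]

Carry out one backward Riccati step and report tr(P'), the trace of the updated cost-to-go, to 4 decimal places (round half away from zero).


10.1870

BᵀP = [59.0000 14.0000]
S = R + BᵀPB = [3/2] + [205.0000] = [206.5000]
BᵀPA = [-45.0000 278.0000]
K = S⁻¹·BᵀPA = [-0.2179 1.3462]
A−BK = [-0.3462 -0.0387; 1.4358 0.3075]
AᵀP(A−BK) = [0.1937 -0.4189; -0.4189 2.7433]
P' = Q + AᵀP(A−BK) = [3.4437 1.5811; 1.5811 6.7433]
tr(P') = 10.1870


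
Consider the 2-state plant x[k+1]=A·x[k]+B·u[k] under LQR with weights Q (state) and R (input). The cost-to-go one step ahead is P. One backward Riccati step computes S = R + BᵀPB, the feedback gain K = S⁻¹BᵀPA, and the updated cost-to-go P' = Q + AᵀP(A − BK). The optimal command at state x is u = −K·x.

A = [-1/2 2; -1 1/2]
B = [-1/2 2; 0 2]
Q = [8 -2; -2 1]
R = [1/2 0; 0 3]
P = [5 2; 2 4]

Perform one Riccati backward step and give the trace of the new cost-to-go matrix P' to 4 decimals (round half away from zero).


12.0344

BᵀP = [-2.5000 -1.0000; 14.0000 12.0000]
S = R + BᵀPB = [1/2 0; 0 3] + [1.2500 -7.0000; -7.0000 52.0000] = [1.7500 -7.0000; -7.0000 55.0000]
BᵀPA = [2.2500 -5.5000; -19.0000 34.0000]
K = S⁻¹·BᵀPA = [-0.1958 -1.3651; -0.3704 0.4444]
A−BK = [0.1429 0.4286; -0.2593 -0.3889]
AᵀP(A−BK) = [0.6534 0.0159; 0.0159 2.3810]
P' = Q + AᵀP(A−BK) = [8.6534 -1.9841; -1.9841 3.3810]
tr(P') = 12.0344


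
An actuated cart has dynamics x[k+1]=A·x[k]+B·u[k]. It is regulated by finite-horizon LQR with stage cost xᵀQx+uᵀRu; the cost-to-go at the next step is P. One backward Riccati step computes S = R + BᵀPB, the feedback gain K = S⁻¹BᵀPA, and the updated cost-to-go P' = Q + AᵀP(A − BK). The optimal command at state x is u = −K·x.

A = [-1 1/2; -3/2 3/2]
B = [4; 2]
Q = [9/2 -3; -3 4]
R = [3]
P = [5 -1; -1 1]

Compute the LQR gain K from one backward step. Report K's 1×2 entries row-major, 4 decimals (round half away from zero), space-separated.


BᵀP = [18.0000 -2.0000]
S = R + BᵀPB = [3] + [68.0000] = [71.0000]
BᵀPA = [-15.0000 6.0000]
K = S⁻¹·BᵀPA = [-0.2113 0.0845]
A−BK = [-0.1549 0.1620; -1.0775 1.3310]
AᵀP(A−BK) = [1.0810 -1.2324; -1.2324 1.4930]
P' = Q + AᵀP(A−BK) = [5.5810 -4.2324; -4.2324 5.4930]
tr(P') = 11.0739

-0.2113 0.0845


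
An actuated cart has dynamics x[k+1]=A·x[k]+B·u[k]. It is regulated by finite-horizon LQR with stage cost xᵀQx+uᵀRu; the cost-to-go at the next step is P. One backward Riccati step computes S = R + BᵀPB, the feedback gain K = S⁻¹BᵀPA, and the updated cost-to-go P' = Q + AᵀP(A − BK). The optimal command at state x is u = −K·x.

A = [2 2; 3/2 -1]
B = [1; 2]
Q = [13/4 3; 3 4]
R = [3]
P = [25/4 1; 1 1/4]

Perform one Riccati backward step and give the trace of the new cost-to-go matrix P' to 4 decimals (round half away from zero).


BᵀP = [8.2500 1.5000]
S = R + BᵀPB = [3] + [11.2500] = [14.2500]
BᵀPA = [18.7500 15.0000]
K = S⁻¹·BᵀPA = [1.3158 1.0526]
A−BK = [0.6842 0.9474; -1.1316 -3.1053]
AᵀP(A−BK) = [6.8914 5.8882; 5.8882 5.4605]
P' = Q + AᵀP(A−BK) = [10.1414 8.8882; 8.8882 9.4605]
tr(P') = 19.6020

19.6020


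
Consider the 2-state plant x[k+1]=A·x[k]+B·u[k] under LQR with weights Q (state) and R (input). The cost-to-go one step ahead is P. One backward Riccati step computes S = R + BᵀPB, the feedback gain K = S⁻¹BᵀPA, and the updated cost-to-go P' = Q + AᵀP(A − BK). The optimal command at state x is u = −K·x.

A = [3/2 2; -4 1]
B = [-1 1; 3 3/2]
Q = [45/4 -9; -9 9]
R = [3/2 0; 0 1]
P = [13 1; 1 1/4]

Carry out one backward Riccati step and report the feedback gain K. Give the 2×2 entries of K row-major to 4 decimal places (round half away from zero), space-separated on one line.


BᵀP = [-10.0000 -0.2500; 14.5000 1.3750]
S = R + BᵀPB = [3/2 0; 0 1] + [9.2500 -10.3750; -10.3750 16.5625] = [10.7500 -10.3750; -10.3750 17.5625]
BᵀPA = [-14.0000 -20.2500; 16.2500 30.3750]
K = S⁻¹·BᵀPA = [-0.9523 -0.4990; 0.3627 1.4347]
A−BK = [0.1850 0.0662; -1.6873 0.3450]
AᵀP(A−BK) = [2.0242 1.1991; 1.1991 2.5645]
P' = Q + AᵀP(A−BK) = [13.2742 -7.8009; -7.8009 11.5645]
tr(P') = 24.8387

-0.9523 -0.4990 0.3627 1.4347


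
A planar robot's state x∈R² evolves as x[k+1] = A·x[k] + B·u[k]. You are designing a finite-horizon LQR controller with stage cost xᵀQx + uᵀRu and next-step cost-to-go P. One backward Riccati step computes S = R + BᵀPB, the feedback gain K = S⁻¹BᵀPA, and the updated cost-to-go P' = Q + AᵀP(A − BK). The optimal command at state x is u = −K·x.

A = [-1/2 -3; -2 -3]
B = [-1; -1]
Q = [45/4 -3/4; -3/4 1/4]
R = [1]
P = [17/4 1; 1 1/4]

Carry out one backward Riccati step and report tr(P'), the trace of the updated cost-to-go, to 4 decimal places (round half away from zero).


BᵀP = [-5.2500 -1.2500]
S = R + BᵀPB = [1] + [6.5000] = [7.5000]
BᵀPA = [5.1250 19.5000]
K = S⁻¹·BᵀPA = [0.6833 2.6000]
A−BK = [0.1833 -0.4000; -1.3167 -0.4000]
AᵀP(A−BK) = [0.5604 2.0500; 2.0500 7.8000]
P' = Q + AᵀP(A−BK) = [11.8104 1.3000; 1.3000 8.0500]
tr(P') = 19.8604

19.8604


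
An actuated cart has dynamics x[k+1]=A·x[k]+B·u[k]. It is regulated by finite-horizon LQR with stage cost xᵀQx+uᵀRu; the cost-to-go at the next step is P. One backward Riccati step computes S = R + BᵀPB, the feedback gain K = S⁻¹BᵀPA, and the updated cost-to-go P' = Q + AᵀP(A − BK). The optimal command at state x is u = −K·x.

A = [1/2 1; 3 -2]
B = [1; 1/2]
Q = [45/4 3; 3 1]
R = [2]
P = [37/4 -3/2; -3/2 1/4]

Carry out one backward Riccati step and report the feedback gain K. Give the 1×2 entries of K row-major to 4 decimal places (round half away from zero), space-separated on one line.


0.0127 1.1465

BᵀP = [8.5000 -1.3750]
S = R + BᵀPB = [2] + [7.8125] = [9.8125]
BᵀPA = [0.1250 11.2500]
K = S⁻¹·BᵀPA = [0.0127 1.1465]
A−BK = [0.4873 -0.1465; 2.9936 -2.5732]
AᵀP(A−BK) = [0.0609 -0.0183; -0.0183 3.3519]
P' = Q + AᵀP(A−BK) = [11.3109 2.9817; 2.9817 4.3519]
tr(P') = 15.6628


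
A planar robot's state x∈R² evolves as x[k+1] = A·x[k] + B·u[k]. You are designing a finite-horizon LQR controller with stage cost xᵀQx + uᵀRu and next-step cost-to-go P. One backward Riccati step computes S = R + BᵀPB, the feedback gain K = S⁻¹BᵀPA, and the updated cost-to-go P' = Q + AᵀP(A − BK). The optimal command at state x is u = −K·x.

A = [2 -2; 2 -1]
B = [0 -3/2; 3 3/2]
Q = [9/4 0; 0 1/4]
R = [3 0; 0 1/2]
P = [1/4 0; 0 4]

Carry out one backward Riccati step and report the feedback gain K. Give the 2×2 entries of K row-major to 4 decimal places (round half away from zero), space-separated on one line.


BᵀP = [0.0000 12.0000; -0.3750 6.0000]
S = R + BᵀPB = [3 0; 0 1/2] + [36.0000 18.0000; 18.0000 9.5625] = [39.0000 18.0000; 18.0000 10.0625]
BᵀPA = [24.0000 -12.0000; 11.2500 -5.2500]
K = S⁻¹·BᵀPA = [0.5699 -0.3836; 0.0986 0.1644]
A−BK = [2.1479 -1.7534; 0.1425 -0.0959]
AᵀP(A−BK) = [2.2137 -1.6438; -1.6438 1.2603]
P' = Q + AᵀP(A−BK) = [4.4637 -1.6438; -1.6438 1.5103]
tr(P') = 5.9740

0.5699 -0.3836 0.0986 0.1644


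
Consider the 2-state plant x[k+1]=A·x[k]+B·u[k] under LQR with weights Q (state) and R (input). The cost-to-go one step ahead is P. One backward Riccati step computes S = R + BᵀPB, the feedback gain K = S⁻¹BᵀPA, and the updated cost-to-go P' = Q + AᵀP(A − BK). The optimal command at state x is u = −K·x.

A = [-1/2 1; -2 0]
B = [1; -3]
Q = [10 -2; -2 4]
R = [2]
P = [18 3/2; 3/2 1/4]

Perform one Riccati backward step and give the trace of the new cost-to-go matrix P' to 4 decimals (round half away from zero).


BᵀP = [13.5000 0.7500]
S = R + BᵀPB = [2] + [11.2500] = [13.2500]
BᵀPA = [-8.2500 13.5000]
K = S⁻¹·BᵀPA = [-0.6226 1.0189]
A−BK = [0.1226 -0.0189; -3.8679 3.0566]
AᵀP(A−BK) = [3.3632 -3.5943; -3.5943 4.2453]
P' = Q + AᵀP(A−BK) = [13.3632 -5.5943; -5.5943 8.2453]
tr(P') = 21.6085

21.6085


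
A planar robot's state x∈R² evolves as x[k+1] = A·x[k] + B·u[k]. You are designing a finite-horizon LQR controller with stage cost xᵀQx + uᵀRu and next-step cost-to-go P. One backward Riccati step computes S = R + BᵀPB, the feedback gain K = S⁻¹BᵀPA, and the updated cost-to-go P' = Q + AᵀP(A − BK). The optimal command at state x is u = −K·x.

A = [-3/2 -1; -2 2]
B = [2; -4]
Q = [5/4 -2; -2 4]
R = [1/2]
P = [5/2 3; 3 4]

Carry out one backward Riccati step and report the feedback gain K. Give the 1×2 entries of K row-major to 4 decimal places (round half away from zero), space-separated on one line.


1.1509 -0.4906

BᵀP = [-7.0000 -10.0000]
S = R + BᵀPB = [1/2] + [26.0000] = [26.5000]
BᵀPA = [30.5000 -13.0000]
K = S⁻¹·BᵀPA = [1.1509 -0.4906]
A−BK = [-3.8019 -0.0189; 2.6038 0.0377]
AᵀP(A−BK) = [4.5212 -0.2877; -0.2877 0.1226]
P' = Q + AᵀP(A−BK) = [5.7712 -2.2877; -2.2877 4.1226]
tr(P') = 9.8939


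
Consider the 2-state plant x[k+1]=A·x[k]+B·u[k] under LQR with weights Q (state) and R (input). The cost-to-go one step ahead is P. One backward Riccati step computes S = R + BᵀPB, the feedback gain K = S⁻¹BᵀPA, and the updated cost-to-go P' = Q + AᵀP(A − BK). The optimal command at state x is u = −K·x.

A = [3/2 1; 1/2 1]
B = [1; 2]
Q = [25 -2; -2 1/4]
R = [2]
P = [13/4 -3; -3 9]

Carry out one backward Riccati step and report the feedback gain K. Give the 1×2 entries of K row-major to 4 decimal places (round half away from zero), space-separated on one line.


BᵀP = [-2.7500 15.0000]
S = R + BᵀPB = [2] + [27.2500] = [29.2500]
BᵀPA = [3.3750 12.2500]
K = S⁻¹·BᵀPA = [0.1154 0.4188]
A−BK = [1.3846 0.5812; 0.2692 0.1624]
AᵀP(A−BK) = [4.6731 1.9615; 1.9615 1.1197]
P' = Q + AᵀP(A−BK) = [29.6731 -0.0385; -0.0385 1.3697]
tr(P') = 31.0427

0.1154 0.4188


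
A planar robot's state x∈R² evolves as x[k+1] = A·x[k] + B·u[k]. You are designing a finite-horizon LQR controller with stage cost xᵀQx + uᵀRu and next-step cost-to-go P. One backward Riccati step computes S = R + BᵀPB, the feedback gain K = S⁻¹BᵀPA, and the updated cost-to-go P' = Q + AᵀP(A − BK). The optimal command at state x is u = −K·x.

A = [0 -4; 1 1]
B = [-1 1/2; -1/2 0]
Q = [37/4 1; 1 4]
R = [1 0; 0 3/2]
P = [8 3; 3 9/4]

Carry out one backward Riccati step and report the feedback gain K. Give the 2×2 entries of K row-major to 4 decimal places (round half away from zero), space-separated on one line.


-0.3416 2.3212 -0.0350 -0.9927

BᵀP = [-9.5000 -4.1250; 4.0000 1.5000]
S = R + BᵀPB = [1 0; 0 3/2] + [11.5625 -4.7500; -4.7500 2.0000] = [12.5625 -4.7500; -4.7500 3.5000]
BᵀPA = [-4.1250 33.8750; 1.5000 -14.5000]
K = S⁻¹·BᵀPA = [-0.3416 2.3212; -0.0350 -0.9927]
A−BK = [-0.3241 -1.1825; 0.8292 2.1606]
AᵀP(A−BK) = [0.8934 1.3139; 1.3139 13.2263]
P' = Q + AᵀP(A−BK) = [10.1434 2.3139; 2.3139 17.2263]
tr(P') = 27.3697


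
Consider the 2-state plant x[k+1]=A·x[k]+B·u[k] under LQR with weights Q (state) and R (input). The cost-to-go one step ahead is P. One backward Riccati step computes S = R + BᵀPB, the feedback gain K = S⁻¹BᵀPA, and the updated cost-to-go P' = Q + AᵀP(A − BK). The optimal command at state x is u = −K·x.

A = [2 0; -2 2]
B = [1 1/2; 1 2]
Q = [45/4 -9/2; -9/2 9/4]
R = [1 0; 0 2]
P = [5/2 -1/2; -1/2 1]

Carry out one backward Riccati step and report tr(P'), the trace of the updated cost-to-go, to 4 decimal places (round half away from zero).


25.7709

BᵀP = [2.0000 0.5000; 0.2500 1.7500]
S = R + BᵀPB = [1 0; 0 2] + [2.5000 2.0000; 2.0000 3.6250] = [3.5000 2.0000; 2.0000 5.6250]
BᵀPA = [3.0000 1.0000; -3.0000 3.5000]
K = S⁻¹·BᵀPA = [1.4582 -0.0876; -1.0518 0.6534]
A−BK = [1.0677 -0.2390; -1.3546 0.7809]
AᵀP(A−BK) = [10.4701 -3.7769; -3.7769 1.8008]
P' = Q + AᵀP(A−BK) = [21.7201 -8.2769; -8.2769 4.0508]
tr(P') = 25.7709


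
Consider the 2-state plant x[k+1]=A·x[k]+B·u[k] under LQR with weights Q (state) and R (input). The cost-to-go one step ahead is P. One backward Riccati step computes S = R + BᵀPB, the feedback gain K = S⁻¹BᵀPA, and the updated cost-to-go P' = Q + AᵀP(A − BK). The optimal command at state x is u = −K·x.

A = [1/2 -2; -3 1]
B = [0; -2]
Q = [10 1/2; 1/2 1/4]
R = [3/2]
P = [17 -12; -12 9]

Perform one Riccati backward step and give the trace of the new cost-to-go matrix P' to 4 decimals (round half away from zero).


BᵀP = [24.0000 -18.0000]
S = R + BᵀPB = [3/2] + [36.0000] = [37.5000]
BᵀPA = [66.0000 -66.0000]
K = S⁻¹·BᵀPA = [1.7600 -1.7600]
A−BK = [0.5000 -2.0000; 0.5200 -2.5200]
AᵀP(A−BK) = [5.0900 -5.8400; -5.8400 8.8400]
P' = Q + AᵀP(A−BK) = [15.0900 -5.3400; -5.3400 9.0900]
tr(P') = 24.1800

24.1800


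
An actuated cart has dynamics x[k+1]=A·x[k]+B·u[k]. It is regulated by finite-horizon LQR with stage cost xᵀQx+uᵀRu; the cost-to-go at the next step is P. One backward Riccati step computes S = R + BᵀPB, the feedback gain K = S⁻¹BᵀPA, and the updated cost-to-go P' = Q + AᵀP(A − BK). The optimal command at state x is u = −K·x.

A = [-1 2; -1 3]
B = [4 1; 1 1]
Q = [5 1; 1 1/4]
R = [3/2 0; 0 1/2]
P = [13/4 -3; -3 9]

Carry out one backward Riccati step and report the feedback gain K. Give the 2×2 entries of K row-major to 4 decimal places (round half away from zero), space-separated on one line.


BᵀP = [10.0000 -3.0000; 0.2500 6.0000]
S = R + BᵀPB = [3/2 0; 0 1/2] + [37.0000 7.0000; 7.0000 6.2500] = [38.5000 7.0000; 7.0000 6.7500]
BᵀPA = [-7.0000 11.0000; -6.2500 18.5000]
K = S⁻¹·BᵀPA = [-0.0166 -0.2620; -0.9087 3.0124]
A−BK = [-0.0249 0.0356; -0.0747 0.2496]
AᵀP(A−BK) = [0.4544 -1.5062; -1.5062 5.1517]
P' = Q + AᵀP(A−BK) = [5.4544 -0.5062; -0.5062 5.4017]
tr(P') = 10.8561

-0.0166 -0.2620 -0.9087 3.0124


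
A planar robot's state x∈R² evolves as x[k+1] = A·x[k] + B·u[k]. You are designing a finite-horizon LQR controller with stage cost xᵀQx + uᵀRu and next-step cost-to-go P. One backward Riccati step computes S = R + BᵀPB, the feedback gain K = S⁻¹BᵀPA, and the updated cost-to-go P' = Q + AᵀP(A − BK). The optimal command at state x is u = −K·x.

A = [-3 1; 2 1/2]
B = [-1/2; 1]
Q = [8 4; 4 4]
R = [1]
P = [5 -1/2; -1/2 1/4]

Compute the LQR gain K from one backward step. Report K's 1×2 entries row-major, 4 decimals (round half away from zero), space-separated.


3.3333 -0.9167

BᵀP = [-3.0000 0.5000]
S = R + BᵀPB = [1] + [2.0000] = [3.0000]
BᵀPA = [10.0000 -2.7500]
K = S⁻¹·BᵀPA = [3.3333 -0.9167]
A−BK = [-1.3333 0.5417; -1.3333 1.4167]
AᵀP(A−BK) = [18.6667 -5.8333; -5.8333 2.0417]
P' = Q + AᵀP(A−BK) = [26.6667 -1.8333; -1.8333 6.0417]
tr(P') = 32.7083


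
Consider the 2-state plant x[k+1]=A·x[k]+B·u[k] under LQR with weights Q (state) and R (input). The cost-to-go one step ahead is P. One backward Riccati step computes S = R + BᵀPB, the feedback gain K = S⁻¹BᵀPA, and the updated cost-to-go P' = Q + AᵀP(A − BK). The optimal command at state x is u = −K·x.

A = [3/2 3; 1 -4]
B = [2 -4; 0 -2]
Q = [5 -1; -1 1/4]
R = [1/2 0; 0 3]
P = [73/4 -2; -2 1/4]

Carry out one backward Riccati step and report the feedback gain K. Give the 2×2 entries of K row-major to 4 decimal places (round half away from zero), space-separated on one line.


BᵀP = [36.5000 -4.0000; -69.0000 7.5000]
S = R + BᵀPB = [1/2 0; 0 3] + [73.0000 -138.0000; -138.0000 261.0000] = [73.5000 -138.0000; -138.0000 264.0000]
BᵀPA = [50.7500 125.5000; -96.0000 -237.0000]
K = S⁻¹·BᵀPA = [0.4167 1.1833; -0.1458 -0.2792]
A−BK = [0.0833 -0.4833; 0.7083 -4.5583]
AᵀP(A−BK) = [0.1667 0.2708; 0.2708 1.5792]
P' = Q + AᵀP(A−BK) = [5.1667 -0.7292; -0.7292 1.8292]
tr(P') = 6.9958

0.4167 1.1833 -0.1458 -0.2792


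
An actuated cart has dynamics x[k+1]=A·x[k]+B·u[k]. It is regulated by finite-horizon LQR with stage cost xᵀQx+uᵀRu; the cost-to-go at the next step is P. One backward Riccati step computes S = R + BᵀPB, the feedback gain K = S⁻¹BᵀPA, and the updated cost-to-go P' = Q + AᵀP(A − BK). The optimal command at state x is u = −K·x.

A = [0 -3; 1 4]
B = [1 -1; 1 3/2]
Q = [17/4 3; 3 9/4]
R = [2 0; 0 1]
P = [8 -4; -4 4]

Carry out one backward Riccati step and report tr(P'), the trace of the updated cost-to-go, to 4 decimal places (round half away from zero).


14.5000

BᵀP = [4.0000 0.0000; -14.0000 10.0000]
S = R + BᵀPB = [2 0; 0 1] + [4.0000 -4.0000; -4.0000 29.0000] = [6.0000 -4.0000; -4.0000 30.0000]
BᵀPA = [0.0000 -12.0000; 10.0000 82.0000]
K = S⁻¹·BᵀPA = [0.2439 -0.1951; 0.3659 2.7073]
A−BK = [0.1220 -0.0976; 0.2073 0.1341]
AᵀP(A−BK) = [0.3415 0.9268; 0.9268 7.6585]
P' = Q + AᵀP(A−BK) = [4.5915 3.9268; 3.9268 9.9085]
tr(P') = 14.5000


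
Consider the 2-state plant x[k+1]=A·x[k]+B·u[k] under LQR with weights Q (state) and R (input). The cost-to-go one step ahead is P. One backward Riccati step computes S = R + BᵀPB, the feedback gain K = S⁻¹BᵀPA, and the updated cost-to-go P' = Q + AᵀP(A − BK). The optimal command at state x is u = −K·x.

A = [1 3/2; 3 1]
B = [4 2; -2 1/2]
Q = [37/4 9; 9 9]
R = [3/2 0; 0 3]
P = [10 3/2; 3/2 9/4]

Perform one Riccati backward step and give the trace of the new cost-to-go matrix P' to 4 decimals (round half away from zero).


31.3459

BᵀP = [37.0000 1.5000; 20.7500 4.1250]
S = R + BᵀPB = [3/2 0; 0 3] + [145.0000 74.7500; 74.7500 43.5625] = [146.5000 74.7500; 74.7500 46.5625]
BᵀPA = [41.5000 57.0000; 33.1250 35.2500]
K = S⁻¹·BᵀPA = [-0.4407 0.0155; 1.4189 0.7322]
A−BK = [-0.0750 -0.0263; 1.4092 0.6649]
AᵀP(A−BK) = [10.5382 5.1038; 5.1038 2.5577]
P' = Q + AᵀP(A−BK) = [19.7882 14.1038; 14.1038 11.5577]
tr(P') = 31.3459


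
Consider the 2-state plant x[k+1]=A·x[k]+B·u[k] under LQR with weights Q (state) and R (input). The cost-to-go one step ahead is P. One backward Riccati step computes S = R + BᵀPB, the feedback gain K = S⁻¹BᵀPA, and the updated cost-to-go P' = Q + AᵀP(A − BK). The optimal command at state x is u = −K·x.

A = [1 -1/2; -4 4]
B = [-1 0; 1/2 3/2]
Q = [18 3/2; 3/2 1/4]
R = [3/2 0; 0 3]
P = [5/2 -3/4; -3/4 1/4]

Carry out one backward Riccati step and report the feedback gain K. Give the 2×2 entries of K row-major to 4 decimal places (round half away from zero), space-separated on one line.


-1.2492 0.9650 -0.2766 0.2234

BᵀP = [-2.8750 0.8750; -1.1250 0.3750]
S = R + BᵀPB = [3/2 0; 0 3] + [3.3125 1.3125; 1.3125 0.5625] = [4.8125 1.3125; 1.3125 3.5625]
BᵀPA = [-6.3750 4.9375; -2.6250 2.0625]
K = S⁻¹·BᵀPA = [-1.2492 0.9650; -0.2766 0.2234]
A−BK = [-0.2492 0.4650; -2.9605 3.1824]
AᵀP(A−BK) = [3.8100 -3.0114; -3.0114 2.3993]
P' = Q + AᵀP(A−BK) = [21.8100 -1.5114; -1.5114 2.6493]
tr(P') = 24.4593


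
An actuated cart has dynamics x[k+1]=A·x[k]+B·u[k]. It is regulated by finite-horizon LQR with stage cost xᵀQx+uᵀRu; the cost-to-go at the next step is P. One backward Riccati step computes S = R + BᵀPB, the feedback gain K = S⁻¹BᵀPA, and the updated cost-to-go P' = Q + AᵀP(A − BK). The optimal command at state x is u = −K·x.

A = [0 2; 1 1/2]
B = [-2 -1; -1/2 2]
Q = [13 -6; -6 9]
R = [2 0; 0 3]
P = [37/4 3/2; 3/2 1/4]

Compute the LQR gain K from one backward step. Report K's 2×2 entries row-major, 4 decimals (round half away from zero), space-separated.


-0.0710 -0.8933 -0.0106 -0.1912

BᵀP = [-19.2500 -3.1250; -6.2500 -1.0000]
S = R + BᵀPB = [2 0; 0 3] + [40.0625 13.0000; 13.0000 4.2500] = [42.0625 13.0000; 13.0000 7.2500]
BᵀPA = [-3.1250 -40.0625; -1.0000 -13.0000]
K = S⁻¹·BᵀPA = [-0.0710 -0.8933; -0.0106 -0.1912]
A−BK = [-0.1526 0.0221; 0.9856 0.4358]
AᵀP(A−BK) = [0.0175 0.1421; 0.1421 1.7867]
P' = Q + AᵀP(A−BK) = [13.0175 -5.8579; -5.8579 10.7867]
tr(P') = 23.8042


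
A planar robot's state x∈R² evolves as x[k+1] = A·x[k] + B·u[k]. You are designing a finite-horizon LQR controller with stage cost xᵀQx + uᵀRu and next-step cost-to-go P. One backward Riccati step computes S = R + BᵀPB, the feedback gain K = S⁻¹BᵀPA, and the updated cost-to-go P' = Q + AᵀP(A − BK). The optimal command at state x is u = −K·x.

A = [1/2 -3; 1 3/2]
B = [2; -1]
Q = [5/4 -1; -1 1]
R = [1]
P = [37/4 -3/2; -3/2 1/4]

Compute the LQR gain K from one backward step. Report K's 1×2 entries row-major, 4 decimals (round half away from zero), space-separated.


0.1525 -1.4661

BᵀP = [20.0000 -3.2500]
S = R + BᵀPB = [1] + [43.2500] = [44.2500]
BᵀPA = [6.7500 -64.8750]
K = S⁻¹·BᵀPA = [0.1525 -1.4661]
A−BK = [0.1949 -0.0678; 1.1525 0.0339]
AᵀP(A−BK) = [0.0328 -0.2288; -0.2288 2.1992]
P' = Q + AᵀP(A−BK) = [1.2828 -1.2288; -1.2288 3.1992]
tr(P') = 4.4820


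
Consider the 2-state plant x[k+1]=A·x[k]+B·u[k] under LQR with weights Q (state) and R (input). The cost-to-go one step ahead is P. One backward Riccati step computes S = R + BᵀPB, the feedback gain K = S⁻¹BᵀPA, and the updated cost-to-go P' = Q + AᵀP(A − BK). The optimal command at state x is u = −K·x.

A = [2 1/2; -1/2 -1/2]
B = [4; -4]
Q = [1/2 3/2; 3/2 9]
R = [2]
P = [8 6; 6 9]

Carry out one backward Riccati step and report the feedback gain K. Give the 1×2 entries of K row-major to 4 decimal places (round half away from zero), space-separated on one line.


0.2683 0.1220

BᵀP = [8.0000 -12.0000]
S = R + BᵀPB = [2] + [80.0000] = [82.0000]
BᵀPA = [22.0000 10.0000]
K = S⁻¹·BᵀPA = [0.2683 0.1220]
A−BK = [0.9268 0.0122; 0.5732 -0.0122]
AᵀP(A−BK) = [16.3476 0.0671; 0.0671 0.0305]
P' = Q + AᵀP(A−BK) = [16.8476 1.5671; 1.5671 9.0305]
tr(P') = 25.8780


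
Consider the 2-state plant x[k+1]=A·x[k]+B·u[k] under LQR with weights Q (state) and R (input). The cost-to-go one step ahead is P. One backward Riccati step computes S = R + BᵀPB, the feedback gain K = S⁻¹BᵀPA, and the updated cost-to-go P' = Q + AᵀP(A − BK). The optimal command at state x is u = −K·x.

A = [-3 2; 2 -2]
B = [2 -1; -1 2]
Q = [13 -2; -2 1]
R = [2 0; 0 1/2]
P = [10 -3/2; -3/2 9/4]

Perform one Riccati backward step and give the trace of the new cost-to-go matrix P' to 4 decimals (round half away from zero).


18.0355

BᵀP = [21.5000 -5.2500; -13.0000 6.0000]
S = R + BᵀPB = [2 0; 0 1/2] + [48.2500 -32.0000; -32.0000 25.0000] = [50.2500 -32.0000; -32.0000 25.5000]
BᵀPA = [-75.0000 53.5000; 51.0000 -38.0000]
K = S⁻¹·BᵀPA = [-1.0898 0.5760; 0.6323 -0.7674]
A−BK = [-0.1880 0.0806; -0.3545 0.1107]
AᵀP(A−BK) = [3.0117 -1.6639; -1.6639 1.0238]
P' = Q + AᵀP(A−BK) = [16.0117 -3.6639; -3.6639 2.0238]
tr(P') = 18.0355


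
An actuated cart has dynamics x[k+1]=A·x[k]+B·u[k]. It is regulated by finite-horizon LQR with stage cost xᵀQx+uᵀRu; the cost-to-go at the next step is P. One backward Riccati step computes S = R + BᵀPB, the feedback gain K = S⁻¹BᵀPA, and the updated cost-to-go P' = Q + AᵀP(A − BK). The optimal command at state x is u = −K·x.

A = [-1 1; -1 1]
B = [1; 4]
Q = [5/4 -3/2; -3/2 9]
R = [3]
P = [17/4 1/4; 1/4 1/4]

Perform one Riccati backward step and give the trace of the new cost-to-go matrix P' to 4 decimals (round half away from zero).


BᵀP = [5.2500 1.2500]
S = R + BᵀPB = [3] + [10.2500] = [13.2500]
BᵀPA = [-6.5000 6.5000]
K = S⁻¹·BᵀPA = [-0.4906 0.4906]
A−BK = [-0.5094 0.5094; 0.9623 -0.9623]
AᵀP(A−BK) = [1.8113 -1.8113; -1.8113 1.8113]
P' = Q + AᵀP(A−BK) = [3.0613 -3.3113; -3.3113 10.8113]
tr(P') = 13.8726

13.8726


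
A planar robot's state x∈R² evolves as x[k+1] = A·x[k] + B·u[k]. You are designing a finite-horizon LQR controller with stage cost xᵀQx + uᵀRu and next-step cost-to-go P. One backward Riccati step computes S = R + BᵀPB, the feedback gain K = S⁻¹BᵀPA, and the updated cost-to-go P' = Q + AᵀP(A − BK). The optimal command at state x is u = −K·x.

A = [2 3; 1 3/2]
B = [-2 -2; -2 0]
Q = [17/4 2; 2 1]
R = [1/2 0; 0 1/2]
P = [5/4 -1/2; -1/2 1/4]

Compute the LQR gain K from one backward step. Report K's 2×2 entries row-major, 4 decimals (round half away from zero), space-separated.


BᵀP = [-1.5000 0.5000; -2.5000 1.0000]
S = R + BᵀPB = [1/2 0; 0 1/2] + [2.0000 3.0000; 3.0000 5.0000] = [2.5000 3.0000; 3.0000 5.5000]
BᵀPA = [-2.5000 -3.7500; -4.0000 -6.0000]
K = S⁻¹·BᵀPA = [-0.3684 -0.5526; -0.5263 -0.7895]
A−BK = [0.2105 0.3158; 0.2632 0.3947]
AᵀP(A−BK) = [0.2237 0.3355; 0.3355 0.5033]
P' = Q + AᵀP(A−BK) = [4.4737 2.3355; 2.3355 1.5033]
tr(P') = 5.9770

-0.3684 -0.5526 -0.5263 -0.7895


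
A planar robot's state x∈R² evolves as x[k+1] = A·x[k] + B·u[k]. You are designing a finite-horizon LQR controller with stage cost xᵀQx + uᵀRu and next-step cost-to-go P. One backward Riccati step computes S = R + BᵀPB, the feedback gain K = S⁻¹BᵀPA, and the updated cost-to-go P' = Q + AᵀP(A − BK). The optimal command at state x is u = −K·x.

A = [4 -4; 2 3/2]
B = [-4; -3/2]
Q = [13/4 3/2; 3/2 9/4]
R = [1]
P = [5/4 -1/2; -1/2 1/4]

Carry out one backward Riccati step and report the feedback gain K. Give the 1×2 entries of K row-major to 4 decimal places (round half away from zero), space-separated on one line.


-0.8835 1.2490

BᵀP = [-4.2500 1.6250]
S = R + BᵀPB = [1] + [14.5625] = [15.5625]
BᵀPA = [-13.7500 19.4375]
K = S⁻¹·BᵀPA = [-0.8835 1.2490]
A−BK = [0.4659 0.9960; 0.6747 3.3735]
AᵀP(A−BK) = [0.8514 -1.0763; -1.0763 2.2851]
P' = Q + AᵀP(A−BK) = [4.1014 0.4237; 0.4237 4.5351]
tr(P') = 8.6365


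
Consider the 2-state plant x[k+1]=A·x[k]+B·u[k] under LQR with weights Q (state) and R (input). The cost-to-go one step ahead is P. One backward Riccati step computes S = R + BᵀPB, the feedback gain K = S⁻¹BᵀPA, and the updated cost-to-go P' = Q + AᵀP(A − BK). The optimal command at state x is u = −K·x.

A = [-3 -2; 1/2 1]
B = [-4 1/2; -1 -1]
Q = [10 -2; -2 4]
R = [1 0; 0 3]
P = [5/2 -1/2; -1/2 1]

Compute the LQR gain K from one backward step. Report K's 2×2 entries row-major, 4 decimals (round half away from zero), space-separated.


BᵀP = [-9.5000 1.0000; 1.7500 -1.2500]
S = R + BᵀPB = [1 0; 0 3] + [37.0000 -5.7500; -5.7500 2.1250] = [38.0000 -5.7500; -5.7500 5.1250]
BᵀPA = [29.0000 20.0000; -5.8750 -4.7500]
K = S⁻¹·BᵀPA = [0.7103 0.4650; -0.3494 -0.4051]
A−BK = [0.0158 0.0626; 0.8608 1.0599]
AᵀP(A−BK) = [1.5989 1.6345; 1.6345 1.7754]
P' = Q + AᵀP(A−BK) = [11.5989 -0.3655; -0.3655 5.7754]
tr(P') = 17.3743

0.7103 0.4650 -0.3494 -0.4051


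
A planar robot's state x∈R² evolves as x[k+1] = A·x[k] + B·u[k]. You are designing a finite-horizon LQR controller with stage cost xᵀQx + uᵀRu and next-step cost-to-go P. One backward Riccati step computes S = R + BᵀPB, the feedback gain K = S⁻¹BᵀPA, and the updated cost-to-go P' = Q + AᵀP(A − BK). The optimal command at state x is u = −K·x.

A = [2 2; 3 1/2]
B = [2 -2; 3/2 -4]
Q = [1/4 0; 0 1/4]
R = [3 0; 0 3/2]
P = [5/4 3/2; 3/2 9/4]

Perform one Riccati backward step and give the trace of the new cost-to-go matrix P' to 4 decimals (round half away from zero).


1.8775

BᵀP = [4.7500 6.3750; -8.5000 -12.0000]
S = R + BᵀPB = [3 0; 0 3/2] + [19.0625 -35.0000; -35.0000 65.0000] = [22.0625 -35.0000; -35.0000 66.5000]
BᵀPA = [28.6250 12.6875; -53.0000 -23.0000]
K = S⁻¹·BᵀPA = [0.2005 0.1599; -0.6914 -0.2617]
A−BK = [0.2160 1.1568; -0.0666 -0.7867]
AᵀP(A−BK) = [0.8630 0.4274; 0.4274 0.5145]
P' = Q + AᵀP(A−BK) = [1.1130 0.4274; 0.4274 0.7645]
tr(P') = 1.8775


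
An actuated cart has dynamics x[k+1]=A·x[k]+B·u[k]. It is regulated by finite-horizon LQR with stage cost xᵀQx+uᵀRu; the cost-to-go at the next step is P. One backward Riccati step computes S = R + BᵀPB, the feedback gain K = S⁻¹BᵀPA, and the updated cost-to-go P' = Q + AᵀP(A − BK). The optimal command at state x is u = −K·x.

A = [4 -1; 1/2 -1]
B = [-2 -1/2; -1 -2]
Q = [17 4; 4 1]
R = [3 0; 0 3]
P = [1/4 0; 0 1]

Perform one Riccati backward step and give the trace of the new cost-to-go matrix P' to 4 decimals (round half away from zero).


BᵀP = [-0.5000 -1.0000; -0.1250 -2.0000]
S = R + BᵀPB = [3 0; 0 3] + [2.0000 2.2500; 2.2500 4.0625] = [5.0000 2.2500; 2.2500 7.0625]
BᵀPA = [-2.5000 1.5000; -1.5000 2.1250]
K = S⁻¹·BᵀPA = [-0.4721 0.1921; -0.0620 0.2397]
A−BK = [3.0248 -0.4959; -0.0961 -0.3285]
AᵀP(A−BK) = [2.9768 -0.6601; -0.6601 0.4525]
P' = Q + AᵀP(A−BK) = [19.9768 3.3399; 3.3399 1.4525]
tr(P') = 21.4292

21.4292


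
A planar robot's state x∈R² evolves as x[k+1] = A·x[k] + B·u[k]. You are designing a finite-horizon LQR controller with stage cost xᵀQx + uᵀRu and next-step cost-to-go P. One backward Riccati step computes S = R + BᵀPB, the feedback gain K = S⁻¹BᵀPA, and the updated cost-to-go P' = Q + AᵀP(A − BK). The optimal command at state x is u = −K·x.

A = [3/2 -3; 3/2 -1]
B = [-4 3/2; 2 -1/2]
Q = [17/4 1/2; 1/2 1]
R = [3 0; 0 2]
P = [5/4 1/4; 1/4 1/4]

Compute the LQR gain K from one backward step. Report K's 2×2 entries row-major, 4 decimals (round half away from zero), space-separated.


-0.2984 0.5707 0.2356 -0.3979

BᵀP = [-4.5000 -0.5000; 1.7500 0.2500]
S = R + BᵀPB = [3 0; 0 2] + [17.0000 -6.5000; -6.5000 2.5000] = [20.0000 -6.5000; -6.5000 4.5000]
BᵀPA = [-7.5000 14.0000; 3.0000 -5.5000]
K = S⁻¹·BᵀPA = [-0.2984 0.5707; 0.2356 -0.3979]
A−BK = [-0.0471 -0.1204; 2.2147 -2.3403]
AᵀP(A−BK) = [1.5550 -2.0262; -2.0262 2.8220]
P' = Q + AᵀP(A−BK) = [5.8050 -1.5262; -1.5262 3.8220]
tr(P') = 9.6270


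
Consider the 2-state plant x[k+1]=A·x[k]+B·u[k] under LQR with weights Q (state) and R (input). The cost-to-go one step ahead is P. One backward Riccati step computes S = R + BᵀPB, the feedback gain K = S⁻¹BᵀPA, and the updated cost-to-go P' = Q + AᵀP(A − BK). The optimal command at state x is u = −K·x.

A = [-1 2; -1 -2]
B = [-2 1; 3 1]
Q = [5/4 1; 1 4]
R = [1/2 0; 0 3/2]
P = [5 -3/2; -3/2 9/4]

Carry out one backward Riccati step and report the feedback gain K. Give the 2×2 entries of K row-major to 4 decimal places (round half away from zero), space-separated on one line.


BᵀP = [-14.5000 9.7500; 3.5000 0.7500]
S = R + BᵀPB = [1/2 0; 0 3/2] + [58.2500 -4.7500; -4.7500 4.2500] = [58.7500 -4.7500; -4.7500 5.7500]
BᵀPA = [4.7500 -48.5000; -4.2500 5.5000]
K = S⁻¹·BᵀPA = [0.0226 -0.8017; -0.7205 0.2942]
A−BK = [-0.2343 0.1023; -0.3473 0.1110]
AᵀP(A−BK) = [1.0807 -0.4413; -0.4413 0.4972]
P' = Q + AᵀP(A−BK) = [2.3307 0.5587; 0.5587 4.4972]
tr(P') = 6.8279

0.0226 -0.8017 -0.7205 0.2942


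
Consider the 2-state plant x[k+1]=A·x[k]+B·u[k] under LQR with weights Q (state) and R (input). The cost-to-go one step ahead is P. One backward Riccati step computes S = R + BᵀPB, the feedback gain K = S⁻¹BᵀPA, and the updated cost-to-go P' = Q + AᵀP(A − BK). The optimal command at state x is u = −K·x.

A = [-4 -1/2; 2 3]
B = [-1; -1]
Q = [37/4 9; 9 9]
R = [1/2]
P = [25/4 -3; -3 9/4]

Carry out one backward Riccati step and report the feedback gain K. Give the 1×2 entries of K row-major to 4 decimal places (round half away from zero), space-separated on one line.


4.8333 1.2917

BᵀP = [-3.2500 0.7500]
S = R + BᵀPB = [1/2] + [2.5000] = [3.0000]
BᵀPA = [14.5000 3.8750]
K = S⁻¹·BᵀPA = [4.8333 1.2917]
A−BK = [0.8333 0.7917; 6.8333 4.2917]
AᵀP(A−BK) = [86.9167 46.2708; 46.2708 25.8073]
P' = Q + AᵀP(A−BK) = [96.1667 55.2708; 55.2708 34.8073]
tr(P') = 130.9740


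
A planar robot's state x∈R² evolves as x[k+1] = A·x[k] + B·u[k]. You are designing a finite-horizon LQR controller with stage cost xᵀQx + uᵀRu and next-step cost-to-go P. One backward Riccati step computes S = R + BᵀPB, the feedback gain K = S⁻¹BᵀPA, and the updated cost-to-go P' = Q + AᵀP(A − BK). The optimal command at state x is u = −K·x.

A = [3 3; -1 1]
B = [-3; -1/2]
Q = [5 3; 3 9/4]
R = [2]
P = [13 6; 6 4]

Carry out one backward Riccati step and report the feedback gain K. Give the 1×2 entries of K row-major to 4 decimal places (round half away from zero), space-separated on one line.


BᵀP = [-42.0000 -20.0000]
S = R + BᵀPB = [2] + [136.0000] = [138.0000]
BᵀPA = [-106.0000 -146.0000]
K = S⁻¹·BᵀPA = [-0.7681 -1.0580]
A−BK = [0.6957 -0.1739; -1.3841 0.4710]
AᵀP(A−BK) = [3.5797 0.8551; 0.8551 2.5362]
P' = Q + AᵀP(A−BK) = [8.5797 3.8551; 3.8551 4.7862]
tr(P') = 13.3659

-0.7681 -1.0580


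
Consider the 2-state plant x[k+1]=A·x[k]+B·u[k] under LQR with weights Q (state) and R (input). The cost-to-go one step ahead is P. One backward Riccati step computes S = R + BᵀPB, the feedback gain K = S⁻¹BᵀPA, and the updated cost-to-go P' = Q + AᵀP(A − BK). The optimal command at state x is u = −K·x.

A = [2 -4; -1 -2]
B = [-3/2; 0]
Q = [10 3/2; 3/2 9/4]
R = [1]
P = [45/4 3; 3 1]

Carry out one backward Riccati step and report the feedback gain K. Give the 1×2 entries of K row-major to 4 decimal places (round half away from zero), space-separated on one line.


-1.1116 2.9074

BᵀP = [-16.8750 -4.5000]
S = R + BᵀPB = [1] + [25.3125] = [26.3125]
BᵀPA = [-29.2500 76.5000]
K = S⁻¹·BᵀPA = [-1.1116 2.9074]
A−BK = [0.3325 0.3610; -1.0000 -2.0000]
AᵀP(A−BK) = [1.4846 -2.9596; -2.9596 9.5867]
P' = Q + AᵀP(A−BK) = [11.4846 -1.4596; -1.4596 11.8367]
tr(P') = 23.3213


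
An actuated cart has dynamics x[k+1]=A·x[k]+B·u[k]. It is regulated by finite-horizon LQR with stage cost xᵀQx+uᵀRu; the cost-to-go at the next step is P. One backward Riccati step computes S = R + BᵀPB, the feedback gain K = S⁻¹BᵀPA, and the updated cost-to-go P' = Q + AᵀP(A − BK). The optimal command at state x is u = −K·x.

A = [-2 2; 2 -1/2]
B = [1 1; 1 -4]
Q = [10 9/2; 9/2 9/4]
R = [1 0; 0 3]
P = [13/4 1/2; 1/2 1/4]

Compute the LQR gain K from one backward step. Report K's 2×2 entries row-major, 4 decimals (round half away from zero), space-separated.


BᵀP = [3.7500 0.7500; 1.2500 -0.5000]
S = R + BᵀPB = [1 0; 0 3] + [4.5000 0.7500; 0.7500 3.2500] = [5.5000 0.7500; 0.7500 6.2500]
BᵀPA = [-6.0000 7.1250; -3.5000 2.7500]
K = S⁻¹·BᵀPA = [-1.0314 1.2560; -0.4362 0.2893]
A−BK = [-0.5323 0.4547; 1.2865 -0.5989]
AᵀP(A−BK) = [2.2847 -2.2015; -2.2015 2.3179]
P' = Q + AᵀP(A−BK) = [12.2847 2.2985; 2.2985 4.5679]
tr(P') = 16.8526

-1.0314 1.2560 -0.4362 0.2893


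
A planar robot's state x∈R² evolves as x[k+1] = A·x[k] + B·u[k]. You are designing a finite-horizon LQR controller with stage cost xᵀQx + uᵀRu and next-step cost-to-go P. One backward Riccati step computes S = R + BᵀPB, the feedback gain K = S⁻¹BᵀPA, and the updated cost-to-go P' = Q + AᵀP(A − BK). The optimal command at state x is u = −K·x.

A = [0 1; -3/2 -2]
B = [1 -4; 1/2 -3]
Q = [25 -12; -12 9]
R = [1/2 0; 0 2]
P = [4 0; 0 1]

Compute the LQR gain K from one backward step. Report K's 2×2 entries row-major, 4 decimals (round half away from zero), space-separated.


0.4500 1.0000 0.1650 0.1000

BᵀP = [4.0000 0.5000; -16.0000 -3.0000]
S = R + BᵀPB = [1/2 0; 0 2] + [4.2500 -17.5000; -17.5000 73.0000] = [4.7500 -17.5000; -17.5000 75.0000]
BᵀPA = [-0.7500 3.0000; 4.5000 -10.0000]
K = S⁻¹·BᵀPA = [0.4500 1.0000; 0.1650 0.1000]
A−BK = [0.2100 0.4000; -1.2300 -2.2000]
AᵀP(A−BK) = [1.8450 3.3000; 3.3000 6.0000]
P' = Q + AᵀP(A−BK) = [26.8450 -8.7000; -8.7000 15.0000]
tr(P') = 41.8450


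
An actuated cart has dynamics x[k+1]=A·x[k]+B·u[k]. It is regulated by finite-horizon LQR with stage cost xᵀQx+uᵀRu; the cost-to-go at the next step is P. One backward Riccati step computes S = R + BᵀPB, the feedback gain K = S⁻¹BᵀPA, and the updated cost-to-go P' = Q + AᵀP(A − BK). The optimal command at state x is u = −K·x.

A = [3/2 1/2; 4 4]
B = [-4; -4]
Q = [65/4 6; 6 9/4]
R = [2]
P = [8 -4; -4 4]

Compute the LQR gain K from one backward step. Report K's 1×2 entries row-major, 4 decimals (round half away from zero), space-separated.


-0.3636 -0.1212

BᵀP = [-16.0000 0.0000]
S = R + BᵀPB = [2] + [64.0000] = [66.0000]
BᵀPA = [-24.0000 -8.0000]
K = S⁻¹·BᵀPA = [-0.3636 -0.1212]
A−BK = [0.0455 0.0152; 2.5455 3.5152]
AᵀP(A−BK) = [25.2727 35.0909; 35.0909 49.0303]
P' = Q + AᵀP(A−BK) = [41.5227 41.0909; 41.0909 51.2803]
tr(P') = 92.8030


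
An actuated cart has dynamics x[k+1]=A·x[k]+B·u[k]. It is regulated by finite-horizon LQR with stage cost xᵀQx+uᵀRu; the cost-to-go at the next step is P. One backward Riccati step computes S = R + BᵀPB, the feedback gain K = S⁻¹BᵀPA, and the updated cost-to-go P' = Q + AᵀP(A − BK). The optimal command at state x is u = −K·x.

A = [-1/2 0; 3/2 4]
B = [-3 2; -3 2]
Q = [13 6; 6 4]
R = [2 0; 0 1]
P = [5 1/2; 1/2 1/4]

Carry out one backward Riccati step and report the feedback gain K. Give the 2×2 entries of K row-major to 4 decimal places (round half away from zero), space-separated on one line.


0.0450 -0.0831 -0.0600 0.1109

BᵀP = [-16.5000 -2.2500; 11.0000 1.5000]
S = R + BᵀPB = [2 0; 0 1] + [56.2500 -37.5000; -37.5000 25.0000] = [58.2500 -37.5000; -37.5000 26.0000]
BᵀPA = [4.8750 -9.0000; -3.2500 6.0000]
K = S⁻¹·BᵀPA = [0.0450 -0.0831; -0.0600 0.1109]
A−BK = [-0.2448 -0.4711; 1.7552 3.5289]
AᵀP(A−BK) = [0.6478 1.2656; 1.2656 2.5866]
P' = Q + AᵀP(A−BK) = [13.6478 7.2656; 7.2656 6.5866]
tr(P') = 20.2344


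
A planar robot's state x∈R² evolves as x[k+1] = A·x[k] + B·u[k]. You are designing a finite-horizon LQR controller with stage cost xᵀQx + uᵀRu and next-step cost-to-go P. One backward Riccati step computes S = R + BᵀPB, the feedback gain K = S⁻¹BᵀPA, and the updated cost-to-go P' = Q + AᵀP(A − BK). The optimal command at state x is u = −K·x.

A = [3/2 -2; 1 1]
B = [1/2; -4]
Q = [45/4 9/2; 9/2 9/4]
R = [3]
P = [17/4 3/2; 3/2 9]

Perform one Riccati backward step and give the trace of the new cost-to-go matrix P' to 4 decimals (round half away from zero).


39.3702

BᵀP = [-3.8750 -35.2500]
S = R + BᵀPB = [3] + [139.0625] = [142.0625]
BᵀPA = [-41.0625 -27.5000]
K = S⁻¹·BᵀPA = [-0.2890 -0.1936]
A−BK = [1.6445 -1.9032; -0.1562 0.2257]
AᵀP(A−BK) = [11.1936 -12.4487; -12.4487 14.6766]
P' = Q + AᵀP(A−BK) = [22.4436 -7.9487; -7.9487 16.9266]
tr(P') = 39.3702


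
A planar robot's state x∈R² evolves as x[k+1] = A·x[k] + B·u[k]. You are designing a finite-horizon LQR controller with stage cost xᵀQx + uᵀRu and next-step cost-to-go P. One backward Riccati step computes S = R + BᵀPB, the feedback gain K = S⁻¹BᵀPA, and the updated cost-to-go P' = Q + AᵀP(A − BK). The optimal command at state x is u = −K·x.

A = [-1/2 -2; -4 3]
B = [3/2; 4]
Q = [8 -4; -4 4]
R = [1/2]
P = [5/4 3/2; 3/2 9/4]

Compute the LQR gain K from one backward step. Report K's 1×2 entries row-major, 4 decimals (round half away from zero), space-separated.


BᵀP = [7.8750 11.2500]
S = R + BᵀPB = [1/2] + [56.8125] = [57.3125]
BᵀPA = [-48.9375 18.0000]
K = S⁻¹·BᵀPA = [-0.8539 0.3141]
A−BK = [0.7808 -2.4711; -0.5845 1.7437]
AᵀP(A−BK) = [0.5262 -0.6303; -0.6303 1.5968]
P' = Q + AᵀP(A−BK) = [8.5262 -4.6303; -4.6303 5.5968]
tr(P') = 14.1230

-0.8539 0.3141


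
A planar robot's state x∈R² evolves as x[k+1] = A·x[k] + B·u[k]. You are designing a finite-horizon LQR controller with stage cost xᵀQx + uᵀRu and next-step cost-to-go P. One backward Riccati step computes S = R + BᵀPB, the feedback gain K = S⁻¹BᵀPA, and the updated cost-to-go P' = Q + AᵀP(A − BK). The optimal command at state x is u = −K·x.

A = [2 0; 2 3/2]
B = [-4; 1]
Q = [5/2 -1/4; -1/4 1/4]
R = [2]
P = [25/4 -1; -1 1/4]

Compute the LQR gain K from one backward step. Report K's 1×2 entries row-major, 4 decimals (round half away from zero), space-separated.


BᵀP = [-26.0000 4.2500]
S = R + BᵀPB = [2] + [108.2500] = [110.2500]
BᵀPA = [-43.5000 6.3750]
K = S⁻¹·BᵀPA = [-0.3946 0.0578]
A−BK = [0.4218 0.2313; 2.3946 1.4422]
AᵀP(A−BK) = [0.8367 0.2653; 0.2653 0.1939]
P' = Q + AᵀP(A−BK) = [3.3367 0.0153; 0.0153 0.4439]
tr(P') = 3.7806

-0.3946 0.0578
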